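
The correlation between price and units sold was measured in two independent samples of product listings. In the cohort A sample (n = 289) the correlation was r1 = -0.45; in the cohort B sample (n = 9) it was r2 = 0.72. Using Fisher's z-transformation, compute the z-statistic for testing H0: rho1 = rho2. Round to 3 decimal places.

z1 = atanh(-0.45) = -0.484700,  z2 = atanh(0.72) = 0.907645
SE = √(1/(n1−3) + 1/(n2−3)) = √(1/286 + 1/6) = √(0.0034965 + 0.1666667) = √0.1701632 = 0.412508
z = (z1 − z2)/SE = (-0.484700 − 0.907645) / 0.412508 = -1.392345 / 0.412508 = -3.375

-3.375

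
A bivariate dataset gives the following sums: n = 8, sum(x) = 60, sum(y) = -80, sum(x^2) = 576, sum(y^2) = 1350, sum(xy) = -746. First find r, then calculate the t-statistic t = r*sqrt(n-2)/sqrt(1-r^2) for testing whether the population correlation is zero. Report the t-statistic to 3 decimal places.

-1.633

S_xy = nΣxy − ΣxΣy = 8·(-746) − 60·(-80) = -5968 − (-4800) = -1168
S_xx = nΣx² − (Σx)² = 8·576 − 60² = 4608 − 3600 = 1008
S_yy = nΣy² − (Σy)² = 8·1350 − (-80)² = 10800 − 6400 = 4400
r = S_xy / √(S_xx·S_yy) = -1168 / √(1008·4400) = -1168 / √4435200 = -1168 / 2105.9915 = -0.5546
t = r·√(n−2)/√(1−r²) = -0.5546·√6 / √(1−0.307581) = -1.358487 / 0.832117 = -1.633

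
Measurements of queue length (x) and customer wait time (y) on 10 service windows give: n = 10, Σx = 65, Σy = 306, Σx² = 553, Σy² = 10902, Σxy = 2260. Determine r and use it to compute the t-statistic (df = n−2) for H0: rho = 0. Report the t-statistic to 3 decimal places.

S_xy = nΣxy − ΣxΣy = 10·2260 − 65·306 = 22600 − 19890 = 2710
S_xx = nΣx² − (Σx)² = 10·553 − 65² = 5530 − 4225 = 1305
S_yy = nΣy² − (Σy)² = 10·10902 − 306² = 109020 − 93636 = 15384
r = S_xy / √(S_xx·S_yy) = 2710 / √(1305·15384) = 2710 / √20076120 = 2710 / 4480.6383 = 0.6048
t = r·√(n−2)/√(1−r²) = 0.6048·√8 / √(1−0.365783) = 1.710633 / 0.796377 = 2.148

2.148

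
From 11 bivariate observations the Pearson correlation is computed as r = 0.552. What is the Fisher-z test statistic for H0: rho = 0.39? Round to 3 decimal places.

0.592

z_r = atanh(0.552) = 0.621253,  z_0 = atanh(0.39) = 0.411800
SE = 1/√(n−3) = 1/√8 = 0.353553
z = (z_r − z_0)/SE = (0.621253 − 0.411800) / 0.353553 = 0.209453 / 0.353553 = 0.592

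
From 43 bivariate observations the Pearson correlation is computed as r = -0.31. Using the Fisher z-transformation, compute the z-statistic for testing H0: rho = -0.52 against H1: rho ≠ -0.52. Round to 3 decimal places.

Fisher z: atanh(-0.31) = -0.320545, atanh(-0.52) = -0.576340
z = (z_r − z_0)·√(n−3) = (-0.320545 − (-0.576340))·√40 = 0.255795 · 6.324555 = 1.618

1.618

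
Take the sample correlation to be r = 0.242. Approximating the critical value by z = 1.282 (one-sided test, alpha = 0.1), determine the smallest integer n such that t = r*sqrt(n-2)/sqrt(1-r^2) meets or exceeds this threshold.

29

Need r·√(n−2)/√(1−r²) ≥ 1.282
√(n−2) ≥ 1.282·√(1−0.058564) / 0.242 = 1.282·0.970276 / 0.242 = 5.1401
n−2 ≥ 26.4206  ⇒  n ≥ 28.4206
Smallest integer n = 29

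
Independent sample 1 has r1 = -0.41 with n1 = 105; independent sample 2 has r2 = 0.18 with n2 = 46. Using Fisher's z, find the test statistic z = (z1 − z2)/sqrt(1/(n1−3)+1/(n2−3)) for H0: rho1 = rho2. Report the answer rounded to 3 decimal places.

Fisher z-transforms: z1 = atanh(-0.41) = -0.435611, z2 = atanh(0.18) = 0.181983; difference d = -0.617594
Var(d) = 1/102 + 1/43 = 0.0098039 + 0.0232558 = 0.0330597
z = d/√Var(d) = -0.617594 / √0.0330597 = -0.617594 / 0.181823 = -3.397

-3.397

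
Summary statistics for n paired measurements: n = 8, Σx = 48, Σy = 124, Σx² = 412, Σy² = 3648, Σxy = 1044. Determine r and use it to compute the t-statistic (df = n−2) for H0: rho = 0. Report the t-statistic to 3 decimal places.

S_xy = nΣxy − ΣxΣy = 8·1044 − 48·124 = 8352 − 5952 = 2400
S_xx = nΣx² − (Σx)² = 8·412 − 48² = 3296 − 2304 = 992
S_yy = nΣy² − (Σy)² = 8·3648 − 124² = 29184 − 15376 = 13808
r = S_xy / √(S_xx·S_yy) = 2400 / √(992·13808) = 2400 / √13697536 = 2400 / 3701.0182 = 0.6485
t = r·√(n−2)/√(1−r²) = 0.6485·√6 / √(1−0.420552) = 1.588494 / 0.761215 = 2.087

2.087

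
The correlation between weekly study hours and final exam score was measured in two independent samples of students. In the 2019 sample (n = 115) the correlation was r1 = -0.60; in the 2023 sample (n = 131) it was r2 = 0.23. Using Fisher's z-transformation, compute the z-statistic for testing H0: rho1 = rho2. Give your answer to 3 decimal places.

z1 = atanh(-0.60) = -0.693147,  z2 = atanh(0.23) = 0.234189
SE = √(1/(n1−3) + 1/(n2−3)) = √(1/112 + 1/128) = √(0.0089286 + 0.0078125) = √0.0167411 = 0.129387
z = (z1 − z2)/SE = (-0.693147 − 0.234189) / 0.129387 = -0.927336 / 0.129387 = -7.167

-7.167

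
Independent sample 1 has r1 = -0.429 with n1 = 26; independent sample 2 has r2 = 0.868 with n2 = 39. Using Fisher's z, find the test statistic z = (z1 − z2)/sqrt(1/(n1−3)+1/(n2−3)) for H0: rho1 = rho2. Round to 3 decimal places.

Fisher z-transforms: z1 = atanh(-0.429) = -0.458670, z2 = atanh(0.868) = 1.324911; difference d = -1.783581
Var(d) = 1/23 + 1/36 = 0.0434783 + 0.0277778 = 0.0712561
z = d/√Var(d) = -1.783581 / √0.0712561 = -1.783581 / 0.266938 = -6.682

-6.682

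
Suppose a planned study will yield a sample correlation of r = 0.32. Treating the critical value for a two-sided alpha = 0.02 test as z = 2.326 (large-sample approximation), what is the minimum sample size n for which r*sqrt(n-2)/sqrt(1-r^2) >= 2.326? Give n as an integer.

50

r√(n−2)/√(1−r²) ≥ 2.326  ⇔  n−2 ≥ (2.326)²·(1−r²)/r²
(1−r²)/r² = (1−0.1024)/0.1024 = 8.7656
n ≥ 2 + 5.410276·8.7656 = 2 + 47.4243 = 49.4243
⌈49.4243⌉ = 50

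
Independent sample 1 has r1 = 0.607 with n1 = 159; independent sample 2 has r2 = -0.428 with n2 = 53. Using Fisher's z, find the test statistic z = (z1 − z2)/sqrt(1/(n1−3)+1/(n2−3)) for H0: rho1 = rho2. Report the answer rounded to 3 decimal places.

Fisher z-transforms: z1 = atanh(0.607) = 0.704157, z2 = atanh(-0.428) = -0.457446; difference d = 1.161603
Var(d) = 1/156 + 1/50 = 0.0064103 + 0.0200000 = 0.0264103
z = d/√Var(d) = 1.161603 / √0.0264103 = 1.161603 / 0.162512 = 7.148

7.148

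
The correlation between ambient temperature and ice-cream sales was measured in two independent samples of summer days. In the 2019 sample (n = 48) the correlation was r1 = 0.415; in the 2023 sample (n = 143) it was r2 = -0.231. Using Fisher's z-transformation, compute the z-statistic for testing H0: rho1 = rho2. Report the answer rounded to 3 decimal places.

3.950

z1 = atanh(0.415) = 0.441636,  z2 = atanh(-0.231) = -0.235246
SE = √(1/(n1−3) + 1/(n2−3)) = √(1/45 + 1/140) = √(0.0222222 + 0.0071429) = √0.0293651 = 0.171362
z = (z1 − z2)/SE = (0.441636 − (-0.235246)) / 0.171362 = 0.676882 / 0.171362 = 3.950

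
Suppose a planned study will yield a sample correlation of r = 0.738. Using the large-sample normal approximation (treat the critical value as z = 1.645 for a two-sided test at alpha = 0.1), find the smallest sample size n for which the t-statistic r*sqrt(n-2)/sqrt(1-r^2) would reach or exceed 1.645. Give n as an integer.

Need r·√(n−2)/√(1−r²) ≥ 1.645
√(n−2) ≥ 1.645·√(1−0.544644) / 0.738 = 1.645·0.674801 / 0.738 = 1.5041
n−2 ≥ 2.2623  ⇒  n ≥ 4.2623
Smallest integer n = 5

5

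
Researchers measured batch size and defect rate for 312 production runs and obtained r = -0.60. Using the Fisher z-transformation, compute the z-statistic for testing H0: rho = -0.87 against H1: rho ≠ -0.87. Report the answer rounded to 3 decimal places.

Fisher z: atanh(-0.60) = -0.693147, atanh(-0.87) = -1.333080
z = (z_r − z_0)·√(n−3) = (-0.693147 − (-1.333080))·√309 = 0.639933 · 17.578396 = 11.249

11.249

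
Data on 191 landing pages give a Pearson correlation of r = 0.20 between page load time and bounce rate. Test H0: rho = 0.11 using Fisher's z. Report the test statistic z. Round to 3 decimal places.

1.265

z_r = atanh(0.20) = 0.202733,  z_0 = atanh(0.11) = 0.110447
SE = 1/√(n−3) = 1/√188 = 0.072932
z = (z_r − z_0)/SE = (0.202733 − 0.110447) / 0.072932 = 0.092286 / 0.072932 = 1.265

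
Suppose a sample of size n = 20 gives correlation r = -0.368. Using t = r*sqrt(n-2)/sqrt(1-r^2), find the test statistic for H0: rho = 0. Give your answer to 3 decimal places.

1 − r² = 1 − 0.135424 = 0.864576;  √(1−r²) = 0.929826
√(n−2) = √18 = 4.242641
t = r·√(n−2)/√(1−r²) = -0.368 · 4.242641 / 0.929826 = -1.679

-1.679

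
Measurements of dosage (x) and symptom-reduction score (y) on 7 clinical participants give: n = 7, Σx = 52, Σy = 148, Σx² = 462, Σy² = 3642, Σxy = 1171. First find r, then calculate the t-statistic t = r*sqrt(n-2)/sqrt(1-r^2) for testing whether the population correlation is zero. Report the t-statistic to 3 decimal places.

0.872

S_xy = nΣxy − ΣxΣy = 7·1171 − 52·148 = 8197 − 7696 = 501
S_xx = nΣx² − (Σx)² = 7·462 − 52² = 3234 − 2704 = 530
S_yy = nΣy² − (Σy)² = 7·3642 − 148² = 25494 − 21904 = 3590
r = S_xy / √(S_xx·S_yy) = 501 / √(530·3590) = 501 / √1902700 = 501 / 1379.3839 = 0.3632
t = r·√(n−2)/√(1−r²) = 0.3632·√5 / √(1−0.131914) = 0.812140 / 0.931711 = 0.872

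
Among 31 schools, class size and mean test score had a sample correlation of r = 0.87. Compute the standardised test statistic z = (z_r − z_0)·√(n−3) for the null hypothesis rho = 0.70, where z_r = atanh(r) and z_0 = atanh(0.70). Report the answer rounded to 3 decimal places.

2.465

Fisher z: atanh(0.87) = 1.333080, atanh(0.70) = 0.867301
z = (z_r − z_0)·√(n−3) = (1.333080 − 0.867301)·√28 = 0.465779 · 5.291503 = 2.465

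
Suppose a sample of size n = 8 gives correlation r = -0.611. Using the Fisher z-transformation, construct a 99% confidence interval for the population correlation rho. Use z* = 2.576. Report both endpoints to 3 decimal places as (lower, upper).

Fisher z: z_r = atanh(r) = ½·ln((1+(-0.611))/(1−(-0.611))) = -0.710516
SE(z) = 1/√(n−3) = 1/√5 = 0.447214
99% ⇒ z* = 2.576; margin = 2.576·0.447214 = 1.152023
CI on z-scale: (-1.862539, 0.441507)
Back-transform: tanh(-1.862539) = -0.952913, tanh(0.441507) = 0.414893

(-0.953, 0.415)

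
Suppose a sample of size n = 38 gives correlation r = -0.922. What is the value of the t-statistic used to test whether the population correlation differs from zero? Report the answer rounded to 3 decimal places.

1 − r² = 1 − 0.850084 = 0.149916;  √(1−r²) = 0.387190
√(n−2) = √36 = 6.000000
t = r·√(n−2)/√(1−r²) = -0.922 · 6.000000 / 0.387190 = -14.288

-14.288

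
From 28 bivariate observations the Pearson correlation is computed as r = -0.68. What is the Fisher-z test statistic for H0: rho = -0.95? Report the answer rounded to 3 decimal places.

Fisher z: atanh(-0.68) = -0.829114, atanh(-0.95) = -1.831781
z = (z_r − z_0)·√(n−3) = (-0.829114 − (-1.831781))·√25 = 1.002667 · 5.000000 = 5.013

5.013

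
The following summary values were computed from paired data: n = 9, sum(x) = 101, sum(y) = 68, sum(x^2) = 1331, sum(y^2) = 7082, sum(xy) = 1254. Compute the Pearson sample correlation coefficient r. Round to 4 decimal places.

0.4309

S_xy = nΣxy − ΣxΣy = 9·1254 − 101·68 = 11286 − 6868 = 4418
S_xx = nΣx² − (Σx)² = 9·1331 − 101² = 11979 − 10201 = 1778
S_yy = nΣy² − (Σy)² = 9·7082 − 68² = 63738 − 4624 = 59114
r = S_xy / √(S_xx·S_yy) = 4418 / √(1778·59114) = 4418 / √105104692 = 4418 / 10252.0579 = 0.4309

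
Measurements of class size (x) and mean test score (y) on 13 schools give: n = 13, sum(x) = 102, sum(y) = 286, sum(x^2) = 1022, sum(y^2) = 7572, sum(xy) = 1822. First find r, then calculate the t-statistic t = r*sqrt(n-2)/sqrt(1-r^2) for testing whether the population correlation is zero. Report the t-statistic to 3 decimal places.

Numerator: nΣxy − (Σx)(Σy) = 13·1822 − (102)(286) = -5486
Denominator: √[(nΣx²−(Σx)²)(nΣy²−(Σy)²)]
  nΣx²−(Σx)² = 13·1022 − 10404 = 2882;  nΣy²−(Σy)² = 13·7572 − 81796 = 16640
  √(2882·16640) = √47956480 = 6925.0617
r = -5486 / 6925.0617 = -0.7922
t = r·√(n−2)/√(1−r²) = -0.7922·√11 / √(1−0.627581) = -2.627430 / 0.610261 = -4.305

-4.305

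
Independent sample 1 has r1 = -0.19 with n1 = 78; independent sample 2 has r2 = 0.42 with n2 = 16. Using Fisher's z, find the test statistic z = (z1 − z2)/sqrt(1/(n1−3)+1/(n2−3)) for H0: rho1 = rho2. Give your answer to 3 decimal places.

-2.130

Fisher z-transforms: z1 = atanh(-0.19) = -0.192337, z2 = atanh(0.42) = 0.447692; difference d = -0.640029
Var(d) = 1/75 + 1/13 = 0.0133333 + 0.0769231 = 0.0902564
z = d/√Var(d) = -0.640029 / √0.0902564 = -0.640029 / 0.300427 = -2.130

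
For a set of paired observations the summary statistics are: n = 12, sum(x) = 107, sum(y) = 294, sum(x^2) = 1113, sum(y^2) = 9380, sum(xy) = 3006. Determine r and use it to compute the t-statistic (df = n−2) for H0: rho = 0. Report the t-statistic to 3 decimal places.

S_xy = nΣxy − ΣxΣy = 12·3006 − 107·294 = 36072 − 31458 = 4614
S_xx = nΣx² − (Σx)² = 12·1113 − 107² = 13356 − 11449 = 1907
S_yy = nΣy² − (Σy)² = 12·9380 − 294² = 112560 − 86436 = 26124
r = S_xy / √(S_xx·S_yy) = 4614 / √(1907·26124) = 4614 / √49818468 = 4614 / 7058.2199 = 0.6537
t = r·√(n−2)/√(1−r²) = 0.6537·√10 / √(1−0.427324) = 2.067181 / 0.756754 = 2.732

2.732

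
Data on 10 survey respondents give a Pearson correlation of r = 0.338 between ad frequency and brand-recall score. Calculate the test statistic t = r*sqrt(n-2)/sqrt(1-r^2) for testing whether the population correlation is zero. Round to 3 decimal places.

t = r·√(n−2) / √(1−r²) with r = 0.338, n = 10
  = 0.338·√8 / √(1 − 0.114244)
  = 0.338·2.828427 / 0.941146
  = 0.956008 / 0.941146 = 1.016

1.016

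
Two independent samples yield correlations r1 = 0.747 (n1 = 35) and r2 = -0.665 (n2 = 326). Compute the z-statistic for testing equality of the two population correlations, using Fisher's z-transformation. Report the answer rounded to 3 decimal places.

Fisher z-transforms: z1 = atanh(0.747) = 0.966133, z2 = atanh(-0.665) = -0.801725; difference d = 1.767858
Var(d) = 1/32 + 1/323 = 0.0312500 + 0.0030960 = 0.0343460
z = d/√Var(d) = 1.767858 / √0.0343460 = 1.767858 / 0.185327 = 9.539

9.539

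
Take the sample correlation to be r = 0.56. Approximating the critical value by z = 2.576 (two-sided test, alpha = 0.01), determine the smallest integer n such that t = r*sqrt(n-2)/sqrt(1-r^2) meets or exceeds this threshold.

Need r·√(n−2)/√(1−r²) ≥ 2.576
√(n−2) ≥ 2.576·√(1−0.3136) / 0.56 = 2.576·0.828493 / 0.56 = 3.8111
n−2 ≥ 14.5245  ⇒  n ≥ 16.5245
Smallest integer n = 17

17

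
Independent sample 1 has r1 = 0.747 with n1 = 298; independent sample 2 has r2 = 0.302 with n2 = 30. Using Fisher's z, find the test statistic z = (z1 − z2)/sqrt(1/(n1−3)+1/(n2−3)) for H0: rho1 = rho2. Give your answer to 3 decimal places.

z1 = atanh(0.747) = 0.966133,  z2 = atanh(0.302) = 0.311719
SE = √(1/(n1−3) + 1/(n2−3)) = √(1/295 + 1/27) = √(0.0033898 + 0.0370370) = √0.0404268 = 0.201064
z = (z1 − z2)/SE = (0.966133 − 0.311719) / 0.201064 = 0.654414 / 0.201064 = 3.255

3.255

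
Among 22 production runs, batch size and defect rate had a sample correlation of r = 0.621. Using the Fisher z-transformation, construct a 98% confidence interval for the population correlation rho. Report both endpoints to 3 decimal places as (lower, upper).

Fisher z: z_r = atanh(r) = ½·ln((1+0.621)/(1−0.621)) = 0.726631
SE(z) = 1/√(n−3) = 1/√19 = 0.229416
98% ⇒ z* = 2.326; margin = 2.326·0.229416 = 0.533622
CI on z-scale: (0.193009, 1.260253)
Back-transform: tanh(0.193009) = 0.190647, tanh(1.260253) = 0.851134

(0.191, 0.851)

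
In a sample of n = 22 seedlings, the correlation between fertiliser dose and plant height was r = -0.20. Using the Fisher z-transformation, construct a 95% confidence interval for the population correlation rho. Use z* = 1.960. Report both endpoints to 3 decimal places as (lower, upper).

z_r = atanh(-0.20) = -0.202733;  SE = 1/√(n−3) = 1/√19 = 0.229416
z-limits: -0.202733 ± 1.960·0.229416 = -0.202733 ± 0.449655 = [-0.652388, 0.246922]
ρ-limits: (tanh -0.652388, tanh 0.246922) = (-0.573, 0.242)

(-0.573, 0.242)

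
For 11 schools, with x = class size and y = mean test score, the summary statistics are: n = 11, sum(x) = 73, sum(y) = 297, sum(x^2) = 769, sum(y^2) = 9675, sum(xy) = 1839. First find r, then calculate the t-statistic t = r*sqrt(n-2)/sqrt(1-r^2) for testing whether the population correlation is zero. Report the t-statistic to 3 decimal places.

Numerator: nΣxy − (Σx)(Σy) = 11·1839 − (73)(297) = -1452
Denominator: √[(nΣx²−(Σx)²)(nΣy²−(Σy)²)]
  nΣx²−(Σx)² = 11·769 − 5329 = 3130;  nΣy²−(Σy)² = 11·9675 − 88209 = 18216
  √(3130·18216) = √57016080 = 7550.8993
r = -1452 / 7550.8993 = -0.1923
t = r·√(n−2)/√(1−r²) = -0.1923·√9 / √(1−0.036979) = -0.576900 / 0.981336 = -0.588

-0.588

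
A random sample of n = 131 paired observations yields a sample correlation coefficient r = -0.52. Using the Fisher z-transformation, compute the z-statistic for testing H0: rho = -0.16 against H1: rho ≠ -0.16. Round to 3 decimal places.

-4.695

z_r = atanh(-0.52) = -0.576340,  z_0 = atanh(-0.16) = -0.161387
SE = 1/√(n−3) = 1/√128 = 0.088388
z = (z_r − z_0)/SE = (-0.576340 − (-0.161387)) / 0.088388 = -0.414953 / 0.088388 = -4.695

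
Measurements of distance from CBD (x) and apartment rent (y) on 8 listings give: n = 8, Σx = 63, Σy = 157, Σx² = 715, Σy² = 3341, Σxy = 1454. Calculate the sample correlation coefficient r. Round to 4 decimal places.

S_xy = nΣxy − ΣxΣy = 8·1454 − 63·157 = 11632 − 9891 = 1741
S_xx = nΣx² − (Σx)² = 8·715 − 63² = 5720 − 3969 = 1751
S_yy = nΣy² − (Σy)² = 8·3341 − 157² = 26728 − 24649 = 2079
r = S_xy / √(S_xx·S_yy) = 1741 / √(1751·2079) = 1741 / √3640329 = 1741 / 1907.9646 = 0.9125

0.9125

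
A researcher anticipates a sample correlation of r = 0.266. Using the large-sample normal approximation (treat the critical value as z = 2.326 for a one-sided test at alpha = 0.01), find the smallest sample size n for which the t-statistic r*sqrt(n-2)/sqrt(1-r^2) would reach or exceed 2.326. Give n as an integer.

Need r·√(n−2)/√(1−r²) ≥ 2.326
√(n−2) ≥ 2.326·√(1−0.070756) / 0.266 = 2.326·0.963973 / 0.266 = 8.4293
n−2 ≥ 71.0531  ⇒  n ≥ 73.0531
Smallest integer n = 74

74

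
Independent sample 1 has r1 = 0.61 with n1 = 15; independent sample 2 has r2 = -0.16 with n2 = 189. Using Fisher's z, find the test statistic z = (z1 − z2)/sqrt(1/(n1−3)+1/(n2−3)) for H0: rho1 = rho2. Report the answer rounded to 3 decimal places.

Fisher z-transforms: z1 = atanh(0.61) = 0.708921, z2 = atanh(-0.16) = -0.161387; difference d = 0.870308
Var(d) = 1/12 + 1/186 = 0.0833333 + 0.0053763 = 0.0887096
z = d/√Var(d) = 0.870308 / √0.0887096 = 0.870308 / 0.297842 = 2.922

2.922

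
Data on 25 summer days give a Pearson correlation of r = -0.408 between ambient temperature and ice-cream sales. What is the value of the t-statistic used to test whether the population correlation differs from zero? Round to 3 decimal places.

-2.143

t = r·√(n−2) / √(1−r²) with r = -0.408, n = 25
  = -0.408·√23 / √(1 − 0.166464)
  = -0.408·4.795832 / 0.912982
  = -1.956699 / 0.912982 = -2.143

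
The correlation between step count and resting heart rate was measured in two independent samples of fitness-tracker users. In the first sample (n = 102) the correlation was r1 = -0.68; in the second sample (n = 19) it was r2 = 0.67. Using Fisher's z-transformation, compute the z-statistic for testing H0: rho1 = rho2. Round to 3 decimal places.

Fisher z-transforms: z1 = atanh(-0.68) = -0.829114, z2 = atanh(0.67) = 0.810743; difference d = -1.639857
Var(d) = 1/99 + 1/16 = 0.0101010 + 0.0625000 = 0.0726010
z = d/√Var(d) = -1.639857 / √0.0726010 = -1.639857 / 0.269446 = -6.086

-6.086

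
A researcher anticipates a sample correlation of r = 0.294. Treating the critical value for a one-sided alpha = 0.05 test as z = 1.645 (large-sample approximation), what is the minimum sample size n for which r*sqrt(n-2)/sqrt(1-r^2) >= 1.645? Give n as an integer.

31

Need r·√(n−2)/√(1−r²) ≥ 1.645
√(n−2) ≥ 1.645·√(1−0.086436) / 0.294 = 1.645·0.955805 / 0.294 = 5.3480
n−2 ≥ 28.6011  ⇒  n ≥ 30.6011
Smallest integer n = 31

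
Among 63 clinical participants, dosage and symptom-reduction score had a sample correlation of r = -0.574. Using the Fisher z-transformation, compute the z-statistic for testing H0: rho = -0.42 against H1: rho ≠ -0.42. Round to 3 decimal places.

-1.594

Fisher z: atanh(-0.574) = -0.653468, atanh(-0.42) = -0.447692
z = (z_r − z_0)·√(n−3) = (-0.653468 − (-0.447692))·√60 = -0.205776 · 7.745967 = -1.594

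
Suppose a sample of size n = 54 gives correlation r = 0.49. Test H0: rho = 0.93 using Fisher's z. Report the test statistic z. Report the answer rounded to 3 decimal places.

-8.015

z_r = atanh(0.49) = 0.536060,  z_0 = atanh(0.93) = 1.658390
SE = 1/√(n−3) = 1/√51 = 0.140028
z = (z_r − z_0)/SE = (0.536060 − 1.658390) / 0.140028 = -1.122330 / 0.140028 = -8.015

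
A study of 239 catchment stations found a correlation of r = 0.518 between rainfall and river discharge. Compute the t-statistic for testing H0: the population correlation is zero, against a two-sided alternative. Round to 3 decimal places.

1 − r² = 1 − 0.268324 = 0.731676;  √(1−r²) = 0.855381
√(n−2) = √237 = 15.394804
t = r·√(n−2)/√(1−r²) = 0.518 · 15.394804 / 0.855381 = 9.323

9.323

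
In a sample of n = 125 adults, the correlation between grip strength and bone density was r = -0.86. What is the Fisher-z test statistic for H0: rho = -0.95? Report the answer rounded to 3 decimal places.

z_r = atanh(-0.86) = -1.293345,  z_0 = atanh(-0.95) = -1.831781
SE = 1/√(n−3) = 1/√122 = 0.090536
z = (z_r − z_0)/SE = (-1.293345 − (-1.831781)) / 0.090536 = 0.538436 / 0.090536 = 5.947

5.947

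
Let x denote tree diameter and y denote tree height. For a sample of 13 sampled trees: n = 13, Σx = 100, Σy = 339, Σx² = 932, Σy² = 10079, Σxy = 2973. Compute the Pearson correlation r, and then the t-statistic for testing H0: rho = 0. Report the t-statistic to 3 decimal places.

Numerator: nΣxy − (Σx)(Σy) = 13·2973 − (100)(339) = 4749
Denominator: √[(nΣx²−(Σx)²)(nΣy²−(Σy)²)]
  nΣx²−(Σx)² = 13·932 − 10000 = 2116;  nΣy²−(Σy)² = 13·10079 − 114921 = 16106
  √(2116·16106) = √34080296 = 5837.8332
r = 4749 / 5837.8332 = 0.8135
t = r·√(n−2)/√(1−r²) = 0.8135·√11 / √(1−0.661782) = 2.698074 / 0.581565 = 4.639

4.639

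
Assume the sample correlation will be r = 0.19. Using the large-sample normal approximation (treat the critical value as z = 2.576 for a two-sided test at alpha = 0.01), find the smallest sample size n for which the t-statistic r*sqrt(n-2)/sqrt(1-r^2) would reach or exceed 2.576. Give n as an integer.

r√(n−2)/√(1−r²) ≥ 2.576  ⇔  n−2 ≥ (2.576)²·(1−r²)/r²
(1−r²)/r² = (1−0.0361)/0.0361 = 26.7008
n ≥ 2 + 6.635776·26.7008 = 2 + 177.1805 = 179.1805
⌈179.1805⌉ = 180

180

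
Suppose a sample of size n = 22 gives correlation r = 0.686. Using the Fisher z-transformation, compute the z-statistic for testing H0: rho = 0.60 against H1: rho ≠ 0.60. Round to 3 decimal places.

0.642

z_r = atanh(0.686) = 0.840361,  z_0 = atanh(0.60) = 0.693147
SE = 1/√(n−3) = 1/√19 = 0.229416
z = (z_r − z_0)/SE = (0.840361 − 0.693147) / 0.229416 = 0.147214 / 0.229416 = 0.642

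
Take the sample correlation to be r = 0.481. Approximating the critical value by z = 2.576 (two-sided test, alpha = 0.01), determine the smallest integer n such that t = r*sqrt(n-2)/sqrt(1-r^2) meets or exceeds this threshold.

25

Need r·√(n−2)/√(1−r²) ≥ 2.576
√(n−2) ≥ 2.576·√(1−0.231361) / 0.481 = 2.576·0.876721 / 0.481 = 4.6953
n−2 ≥ 22.0458  ⇒  n ≥ 24.0458
Smallest integer n = 25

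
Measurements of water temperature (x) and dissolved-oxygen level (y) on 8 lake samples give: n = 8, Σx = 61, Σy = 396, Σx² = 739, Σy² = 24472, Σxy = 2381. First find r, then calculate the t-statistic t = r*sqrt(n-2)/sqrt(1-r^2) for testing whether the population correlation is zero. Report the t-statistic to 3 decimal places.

S_xy = nΣxy − ΣxΣy = 8·2381 − 61·396 = 19048 − 24156 = -5108
S_xx = nΣx² − (Σx)² = 8·739 − 61² = 5912 − 3721 = 2191
S_yy = nΣy² − (Σy)² = 8·24472 − 396² = 195776 − 156816 = 38960
r = S_xy / √(S_xx·S_yy) = -5108 / √(2191·38960) = -5108 / √85361360 = -5108 / 9239.1212 = -0.5529
t = r·√(n−2)/√(1−r²) = -0.5529·√6 / √(1−0.305698) = -1.354323 / 0.833248 = -1.625

-1.625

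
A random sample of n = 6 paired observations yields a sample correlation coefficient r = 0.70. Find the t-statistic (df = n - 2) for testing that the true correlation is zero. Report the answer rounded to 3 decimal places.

1.960

t = r·√(n−2) / √(1−r²) with r = 0.70, n = 6
  = 0.70·√4 / √(1 − 0.4900)
  = 0.70·2.000000 / 0.714143
  = 1.400000 / 0.714143 = 1.960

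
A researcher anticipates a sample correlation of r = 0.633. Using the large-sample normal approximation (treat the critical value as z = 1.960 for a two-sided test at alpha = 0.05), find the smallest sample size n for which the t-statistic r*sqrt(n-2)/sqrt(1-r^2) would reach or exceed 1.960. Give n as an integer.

r√(n−2)/√(1−r²) ≥ 1.960  ⇔  n−2 ≥ (1.960)²·(1−r²)/r²
(1−r²)/r² = (1−0.400689)/0.400689 = 1.4957
n ≥ 2 + 3.8416·1.4957 = 2 + 5.7459 = 7.7459
⌈7.7459⌉ = 8

8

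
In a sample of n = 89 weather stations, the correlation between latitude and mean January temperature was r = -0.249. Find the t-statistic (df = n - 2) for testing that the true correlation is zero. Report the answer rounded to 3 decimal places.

1 − r² = 1 − 0.062001 = 0.937999;  √(1−r²) = 0.968503
√(n−2) = √87 = 9.327379
t = r·√(n−2)/√(1−r²) = -0.249 · 9.327379 / 0.968503 = -2.398

-2.398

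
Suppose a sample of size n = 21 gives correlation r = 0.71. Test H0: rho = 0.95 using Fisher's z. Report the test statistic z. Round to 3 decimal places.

-4.008

Fisher z: atanh(0.71) = 0.887184, atanh(0.95) = 1.831781
z = (z_r − z_0)·√(n−3) = (0.887184 − 1.831781)·√18 = -0.944597 · 4.242641 = -4.008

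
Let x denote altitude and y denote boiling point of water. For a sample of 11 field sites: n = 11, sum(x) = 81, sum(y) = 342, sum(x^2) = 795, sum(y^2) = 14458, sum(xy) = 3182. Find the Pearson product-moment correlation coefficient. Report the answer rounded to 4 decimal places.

0.7615

S_xy = nΣxy − ΣxΣy = 11·3182 − 81·342 = 35002 − 27702 = 7300
S_xx = nΣx² − (Σx)² = 11·795 − 81² = 8745 − 6561 = 2184
S_yy = nΣy² − (Σy)² = 11·14458 − 342² = 159038 − 116964 = 42074
r = S_xy / √(S_xx·S_yy) = 7300 / √(2184·42074) = 7300 / √91889616 = 7300 / 9585.9072 = 0.7615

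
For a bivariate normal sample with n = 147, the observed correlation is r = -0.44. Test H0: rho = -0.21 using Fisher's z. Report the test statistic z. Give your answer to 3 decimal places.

-3.109

Fisher z: atanh(-0.44) = -0.472231, atanh(-0.21) = -0.213171
z = (z_r − z_0)·√(n−3) = (-0.472231 − (-0.213171))·√144 = -0.259060 · 12.000000 = -3.109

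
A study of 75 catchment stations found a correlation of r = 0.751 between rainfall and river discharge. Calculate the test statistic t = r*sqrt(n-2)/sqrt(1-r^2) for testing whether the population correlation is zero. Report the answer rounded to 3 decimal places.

t = r·√(n−2) / √(1−r²) with r = 0.751, n = 75
  = 0.751·√73 / √(1 − 0.564001)
  = 0.751·8.544004 / 0.660302
  = 6.416547 / 0.660302 = 9.718

9.718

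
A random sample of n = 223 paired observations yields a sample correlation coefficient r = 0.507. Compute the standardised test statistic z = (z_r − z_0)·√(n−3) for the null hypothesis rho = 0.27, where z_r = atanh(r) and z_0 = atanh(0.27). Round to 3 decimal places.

4.180

Fisher z: atanh(0.507) = 0.558684, atanh(0.27) = 0.276864
z = (z_r − z_0)·√(n−3) = (0.558684 − 0.276864)·√220 = 0.281820 · 14.832397 = 4.180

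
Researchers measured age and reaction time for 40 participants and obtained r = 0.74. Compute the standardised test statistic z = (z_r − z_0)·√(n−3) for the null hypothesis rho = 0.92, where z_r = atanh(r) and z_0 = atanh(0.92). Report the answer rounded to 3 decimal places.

-3.884

z_r = atanh(0.74) = 0.950479,  z_0 = atanh(0.92) = 1.589027
SE = 1/√(n−3) = 1/√37 = 0.164399
z = (z_r − z_0)/SE = (0.950479 − 1.589027) / 0.164399 = -0.638548 / 0.164399 = -3.884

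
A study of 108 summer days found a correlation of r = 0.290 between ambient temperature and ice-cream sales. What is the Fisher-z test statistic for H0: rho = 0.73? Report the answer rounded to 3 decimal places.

-6.457

Fisher z: atanh(0.290) = 0.298566, atanh(0.73) = 0.928727
z = (z_r − z_0)·√(n−3) = (0.298566 − 0.928727)·√105 = -0.630161 · 10.246951 = -6.457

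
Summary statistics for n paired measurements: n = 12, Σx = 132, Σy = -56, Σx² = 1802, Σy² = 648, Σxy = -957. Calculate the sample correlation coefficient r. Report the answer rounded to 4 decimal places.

Numerator: nΣxy − (Σx)(Σy) = 12·(-957) − (132)(-56) = -4092
Denominator: √[(nΣx²−(Σx)²)(nΣy²−(Σy)²)]
  nΣx²−(Σx)² = 12·1802 − 17424 = 4200;  nΣy²−(Σy)² = 12·648 − 3136 = 4640
  √(4200·4640) = √19488000 = 4414.5215
r = -4092 / 4414.5215 = -0.9269

-0.9269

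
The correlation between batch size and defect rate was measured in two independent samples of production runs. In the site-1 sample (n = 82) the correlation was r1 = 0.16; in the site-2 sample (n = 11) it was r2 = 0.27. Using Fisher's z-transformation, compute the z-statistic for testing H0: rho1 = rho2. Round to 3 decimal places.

Fisher z-transforms: z1 = atanh(0.16) = 0.161387, z2 = atanh(0.27) = 0.276864; difference d = -0.115477
Var(d) = 1/79 + 1/8 = 0.0126582 + 0.1250000 = 0.1376582
z = d/√Var(d) = -0.115477 / √0.1376582 = -0.115477 / 0.371023 = -0.311

-0.311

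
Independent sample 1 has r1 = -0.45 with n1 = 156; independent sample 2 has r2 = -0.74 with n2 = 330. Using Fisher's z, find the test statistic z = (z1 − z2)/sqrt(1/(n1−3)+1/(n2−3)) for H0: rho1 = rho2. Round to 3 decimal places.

z1 = atanh(-0.45) = -0.484700,  z2 = atanh(-0.74) = -0.950479
SE = √(1/(n1−3) + 1/(n2−3)) = √(1/153 + 1/327) = √(0.0065359 + 0.0030581) = √0.0095940 = 0.097949
z = (z1 − z2)/SE = (-0.484700 − (-0.950479)) / 0.097949 = 0.465779 / 0.097949 = 4.755

4.755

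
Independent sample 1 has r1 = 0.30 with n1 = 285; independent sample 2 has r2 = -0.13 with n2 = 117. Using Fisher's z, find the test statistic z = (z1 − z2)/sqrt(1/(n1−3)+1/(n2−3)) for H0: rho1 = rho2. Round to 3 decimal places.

Fisher z-transforms: z1 = atanh(0.30) = 0.309520, z2 = atanh(-0.13) = -0.130740; difference d = 0.440260
Var(d) = 1/282 + 1/114 = 0.0035461 + 0.0087719 = 0.0123180
z = d/√Var(d) = 0.440260 / √0.0123180 = 0.440260 / 0.110986 = 3.967

3.967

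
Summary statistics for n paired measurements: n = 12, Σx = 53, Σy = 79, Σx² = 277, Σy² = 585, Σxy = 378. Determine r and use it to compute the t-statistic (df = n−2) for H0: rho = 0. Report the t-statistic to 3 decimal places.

Numerator: nΣxy − (Σx)(Σy) = 12·378 − (53)(79) = 349
Denominator: √[(nΣx²−(Σx)²)(nΣy²−(Σy)²)]
  nΣx²−(Σx)² = 12·277 − 2809 = 515;  nΣy²−(Σy)² = 12·585 − 6241 = 779
  √(515·779) = √401185 = 633.3917
r = 349 / 633.3917 = 0.5510
t = r·√(n−2)/√(1−r²) = 0.5510·√10 / √(1−0.303601) = 1.742415 / 0.834505 = 2.088

2.088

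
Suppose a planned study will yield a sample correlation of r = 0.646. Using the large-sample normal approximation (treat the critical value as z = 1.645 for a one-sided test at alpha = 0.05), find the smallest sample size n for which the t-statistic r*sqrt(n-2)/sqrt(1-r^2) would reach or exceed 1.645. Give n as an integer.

r√(n−2)/√(1−r²) ≥ 1.645  ⇔  n−2 ≥ (1.645)²·(1−r²)/r²
(1−r²)/r² = (1−0.417316)/0.417316 = 1.3963
n ≥ 2 + 2.706025·1.3963 = 2 + 3.7784 = 5.7784
⌈5.7784⌉ = 6

6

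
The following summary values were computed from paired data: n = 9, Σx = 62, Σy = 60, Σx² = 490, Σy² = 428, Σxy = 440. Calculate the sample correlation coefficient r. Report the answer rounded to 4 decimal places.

Numerator: nΣxy − (Σx)(Σy) = 9·440 − (62)(60) = 240
Denominator: √[(nΣx²−(Σx)²)(nΣy²−(Σy)²)]
  nΣx²−(Σx)² = 9·490 − 3844 = 566;  nΣy²−(Σy)² = 9·428 − 3600 = 252
  √(566·252) = √142632 = 377.6665
r = 240 / 377.6665 = 0.6355

0.6355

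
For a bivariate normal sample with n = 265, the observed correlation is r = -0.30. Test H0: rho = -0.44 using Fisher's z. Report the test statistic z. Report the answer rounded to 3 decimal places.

Fisher z: atanh(-0.30) = -0.309520, atanh(-0.44) = -0.472231
z = (z_r − z_0)·√(n−3) = (-0.309520 − (-0.472231))·√262 = 0.162711 · 16.186414 = 2.634

2.634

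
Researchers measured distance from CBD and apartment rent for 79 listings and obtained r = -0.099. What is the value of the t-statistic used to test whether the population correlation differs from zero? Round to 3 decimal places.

1 − r² = 1 − 0.009801 = 0.990199;  √(1−r²) = 0.995087
√(n−2) = √77 = 8.774964
t = r·√(n−2)/√(1−r²) = -0.099 · 8.774964 / 0.995087 = -0.873

-0.873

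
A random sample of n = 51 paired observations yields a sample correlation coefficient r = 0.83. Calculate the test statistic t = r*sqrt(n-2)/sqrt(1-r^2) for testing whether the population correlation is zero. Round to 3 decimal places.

1 − r² = 1 − 0.6889 = 0.3111;  √(1−r²) = 0.557763
√(n−2) = √49 = 7.000000
t = r·√(n−2)/√(1−r²) = 0.83 · 7.000000 / 0.557763 = 10.417

10.417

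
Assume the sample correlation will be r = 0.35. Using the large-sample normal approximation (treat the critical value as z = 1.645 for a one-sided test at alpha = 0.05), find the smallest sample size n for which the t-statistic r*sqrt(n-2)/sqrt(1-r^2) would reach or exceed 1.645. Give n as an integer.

r√(n−2)/√(1−r²) ≥ 1.645  ⇔  n−2 ≥ (1.645)²·(1−r²)/r²
(1−r²)/r² = (1−0.1225)/0.1225 = 7.1633
n ≥ 2 + 2.706025·7.1633 = 2 + 19.3841 = 21.3841
⌈21.3841⌉ = 22

22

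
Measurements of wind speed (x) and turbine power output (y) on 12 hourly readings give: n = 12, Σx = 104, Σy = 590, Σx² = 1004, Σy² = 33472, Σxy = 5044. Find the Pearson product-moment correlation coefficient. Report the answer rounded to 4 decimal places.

-0.1024

Numerator: nΣxy − (Σx)(Σy) = 12·5044 − (104)(590) = -832
Denominator: √[(nΣx²−(Σx)²)(nΣy²−(Σy)²)]
  nΣx²−(Σx)² = 12·1004 − 10816 = 1232;  nΣy²−(Σy)² = 12·33472 − 348100 = 53564
  √(1232·53564) = √65990848 = 8123.4751
r = -832 / 8123.4751 = -0.1024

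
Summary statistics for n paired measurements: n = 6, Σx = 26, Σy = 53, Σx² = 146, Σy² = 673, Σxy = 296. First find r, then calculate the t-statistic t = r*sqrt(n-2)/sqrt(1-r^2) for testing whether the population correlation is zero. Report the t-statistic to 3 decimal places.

2.693

Numerator: nΣxy − (Σx)(Σy) = 6·296 − (26)(53) = 398
Denominator: √[(nΣx²−(Σx)²)(nΣy²−(Σy)²)]
  nΣx²−(Σx)² = 6·146 − 676 = 200;  nΣy²−(Σy)² = 6·673 − 2809 = 1229
  √(200·1229) = √245800 = 495.7822
r = 398 / 495.7822 = 0.8028
t = r·√(n−2)/√(1−r²) = 0.8028·√4 / √(1−0.644488) = 1.605600 / 0.596248 = 2.693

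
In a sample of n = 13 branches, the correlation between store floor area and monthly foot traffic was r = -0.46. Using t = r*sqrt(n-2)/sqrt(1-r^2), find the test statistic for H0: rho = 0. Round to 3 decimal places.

t = r·√(n−2) / √(1−r²) with r = -0.46, n = 13
  = -0.46·√11 / √(1 − 0.2116)
  = -0.46·3.316625 / 0.887919
  = -1.525648 / 0.887919 = -1.718

-1.718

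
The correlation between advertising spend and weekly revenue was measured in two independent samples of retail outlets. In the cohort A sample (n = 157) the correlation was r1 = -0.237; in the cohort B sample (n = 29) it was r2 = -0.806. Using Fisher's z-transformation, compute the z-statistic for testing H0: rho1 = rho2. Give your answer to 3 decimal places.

Fisher z-transforms: z1 = atanh(-0.237) = -0.241593, z2 = atanh(-0.806) = -1.115506; difference d = 0.873913
Var(d) = 1/154 + 1/26 = 0.0064935 + 0.0384615 = 0.0449550
z = d/√Var(d) = 0.873913 / √0.0449550 = 0.873913 / 0.212026 = 4.122

4.122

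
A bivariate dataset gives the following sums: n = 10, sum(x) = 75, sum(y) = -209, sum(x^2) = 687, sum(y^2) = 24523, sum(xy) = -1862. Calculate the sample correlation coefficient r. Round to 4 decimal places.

-0.1859

Numerator: nΣxy − (Σx)(Σy) = 10·(-1862) − (75)(-209) = -2945
Denominator: √[(nΣx²−(Σx)²)(nΣy²−(Σy)²)]
  nΣx²−(Σx)² = 10·687 − 5625 = 1245;  nΣy²−(Σy)² = 10·24523 − 43681 = 201549
  √(1245·201549) = √250928505 = 15840.7230
r = -2945 / 15840.7230 = -0.1859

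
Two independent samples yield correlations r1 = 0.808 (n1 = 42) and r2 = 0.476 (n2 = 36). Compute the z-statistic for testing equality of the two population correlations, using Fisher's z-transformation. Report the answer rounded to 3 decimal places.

z1 = atanh(0.808) = 1.121241,  z2 = atanh(0.476) = 0.517800
SE = √(1/(n1−3) + 1/(n2−3)) = √(1/39 + 1/33) = √(0.0256410 + 0.0303030) = √0.0559440 = 0.236525
z = (z1 − z2)/SE = (1.121241 − 0.517800) / 0.236525 = 0.603441 / 0.236525 = 2.551

2.551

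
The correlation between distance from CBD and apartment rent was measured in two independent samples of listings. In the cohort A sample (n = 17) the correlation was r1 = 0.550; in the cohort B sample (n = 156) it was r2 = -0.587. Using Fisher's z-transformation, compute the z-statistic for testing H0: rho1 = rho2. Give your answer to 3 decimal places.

Fisher z-transforms: z1 = atanh(0.550) = 0.618381, z2 = atanh(-0.587) = -0.673077; difference d = 1.291458
Var(d) = 1/14 + 1/153 = 0.0714286 + 0.0065359 = 0.0779645
z = d/√Var(d) = 1.291458 / √0.0779645 = 1.291458 / 0.279221 = 4.625

4.625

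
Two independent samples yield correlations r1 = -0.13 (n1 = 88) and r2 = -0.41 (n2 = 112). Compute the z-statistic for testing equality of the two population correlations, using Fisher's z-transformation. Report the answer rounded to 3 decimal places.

Fisher z-transforms: z1 = atanh(-0.13) = -0.130740, z2 = atanh(-0.41) = -0.435611; difference d = 0.304871
Var(d) = 1/85 + 1/109 = 0.0117647 + 0.0091743 = 0.0209390
z = d/√Var(d) = 0.304871 / √0.0209390 = 0.304871 / 0.144703 = 2.107

2.107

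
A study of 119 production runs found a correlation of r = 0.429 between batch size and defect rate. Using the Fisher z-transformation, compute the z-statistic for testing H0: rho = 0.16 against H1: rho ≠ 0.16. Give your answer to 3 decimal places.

3.202

Fisher z: atanh(0.429) = 0.458670, atanh(0.16) = 0.161387
z = (z_r − z_0)·√(n−3) = (0.458670 − 0.161387)·√116 = 0.297283 · 10.770330 = 3.202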